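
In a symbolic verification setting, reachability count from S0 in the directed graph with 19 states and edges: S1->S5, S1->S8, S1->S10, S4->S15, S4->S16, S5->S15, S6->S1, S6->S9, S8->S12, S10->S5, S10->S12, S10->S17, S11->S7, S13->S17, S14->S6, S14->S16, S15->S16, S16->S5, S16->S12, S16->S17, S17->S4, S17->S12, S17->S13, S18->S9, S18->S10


BFS from S0:
  layer 0: {S0}
Reachable set: {S0}
Count = 1

1


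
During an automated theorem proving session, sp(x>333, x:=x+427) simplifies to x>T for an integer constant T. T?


Formula: sp(P, x:=E) = exists old_x. (x = E[old_x/x]) AND P[old_x/x] (old_x is the value of x before the assignment; eliminate old_x by solving x = E[old_x/x] for old_x)
Step 1: Precondition P: x>333, i.e. old_x > 333
Step 2: Assignment gives x = old_x + 427, so old_x = x - 427
Step 3: Substitute into P: x - 427 > 333
Step 4: Simplify: x > 333+427 = 760

760


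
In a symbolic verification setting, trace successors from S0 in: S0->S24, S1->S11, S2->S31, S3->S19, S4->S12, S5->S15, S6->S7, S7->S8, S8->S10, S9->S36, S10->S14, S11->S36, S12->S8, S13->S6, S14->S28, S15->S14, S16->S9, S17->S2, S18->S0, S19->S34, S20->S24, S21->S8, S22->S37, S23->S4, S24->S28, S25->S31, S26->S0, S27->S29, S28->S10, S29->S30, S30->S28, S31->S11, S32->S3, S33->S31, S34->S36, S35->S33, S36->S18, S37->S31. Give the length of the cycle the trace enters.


Trace from S0 until a state repeats:
  S0 -> S24 -> S28 -> S10 -> S14 -> S28
S28 first seen at step 2, revisited at step 5.
Cycle length = 5 - 2 = 3

3


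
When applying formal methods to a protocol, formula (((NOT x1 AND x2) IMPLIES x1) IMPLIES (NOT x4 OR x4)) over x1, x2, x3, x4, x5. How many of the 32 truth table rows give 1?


Formula: (((NOT x1 AND x2) IMPLIES x1) IMPLIES (NOT x4 OR x4)) over 5 vars (32 rows)
Evaluate each row (x1, x2, x3, x4, x5 as bits, MSB first):
  row 0 [00000]: (((NOT 0 AND 0) IMPLIES 0) IMPLIES (NOT 0 OR 0)) -> 1
  row 1 [00001]: (((NOT 0 AND 0) IMPLIES 0) IMPLIES (NOT 0 OR 0)) -> 1
  row 2 [00010]: (((NOT 0 AND 0) IMPLIES 0) IMPLIES (NOT 1 OR 1)) -> 1
  row 3 [00011]: (((NOT 0 AND 0) IMPLIES 0) IMPLIES (NOT 1 OR 1)) -> 1
  row 4 [00100]: (((NOT 0 AND 0) IMPLIES 0) IMPLIES (NOT 0 OR 0)) -> 1
  row 5 [00101]: (((NOT 0 AND 0) IMPLIES 0) IMPLIES (NOT 0 OR 0)) -> 1
  row 6 [00110]: (((NOT 0 AND 0) IMPLIES 0) IMPLIES (NOT 1 OR 1)) -> 1
  row 7 [00111]: (((NOT 0 AND 0) IMPLIES 0) IMPLIES (NOT 1 OR 1)) -> 1
  row 8 [01000]: (((NOT 0 AND 1) IMPLIES 0) IMPLIES (NOT 0 OR 0)) -> 1
  row 9 [01001]: (((NOT 0 AND 1) IMPLIES 0) IMPLIES (NOT 0 OR 0)) -> 1
  row 10 [01010]: (((NOT 0 AND 1) IMPLIES 0) IMPLIES (NOT 1 OR 1)) -> 1
  row 11 [01011]: (((NOT 0 AND 1) IMPLIES 0) IMPLIES (NOT 1 OR 1)) -> 1
  row 12 [01100]: (((NOT 0 AND 1) IMPLIES 0) IMPLIES (NOT 0 OR 0)) -> 1
  row 13 [01101]: (((NOT 0 AND 1) IMPLIES 0) IMPLIES (NOT 0 OR 0)) -> 1
  row 14 [01110]: (((NOT 0 AND 1) IMPLIES 0) IMPLIES (NOT 1 OR 1)) -> 1
  row 15 [01111]: (((NOT 0 AND 1) IMPLIES 0) IMPLIES (NOT 1 OR 1)) -> 1
  row 16 [10000]: (((NOT 1 AND 0) IMPLIES 1) IMPLIES (NOT 0 OR 0)) -> 1
  row 17 [10001]: (((NOT 1 AND 0) IMPLIES 1) IMPLIES (NOT 0 OR 0)) -> 1
  row 18 [10010]: (((NOT 1 AND 0) IMPLIES 1) IMPLIES (NOT 1 OR 1)) -> 1
  row 19 [10011]: (((NOT 1 AND 0) IMPLIES 1) IMPLIES (NOT 1 OR 1)) -> 1
  row 20 [10100]: (((NOT 1 AND 0) IMPLIES 1) IMPLIES (NOT 0 OR 0)) -> 1
  row 21 [10101]: (((NOT 1 AND 0) IMPLIES 1) IMPLIES (NOT 0 OR 0)) -> 1
  row 22 [10110]: (((NOT 1 AND 0) IMPLIES 1) IMPLIES (NOT 1 OR 1)) -> 1
  row 23 [10111]: (((NOT 1 AND 0) IMPLIES 1) IMPLIES (NOT 1 OR 1)) -> 1
  row 24 [11000]: (((NOT 1 AND 1) IMPLIES 1) IMPLIES (NOT 0 OR 0)) -> 1
  row 25 [11001]: (((NOT 1 AND 1) IMPLIES 1) IMPLIES (NOT 0 OR 0)) -> 1
  row 26 [11010]: (((NOT 1 AND 1) IMPLIES 1) IMPLIES (NOT 1 OR 1)) -> 1
  row 27 [11011]: (((NOT 1 AND 1) IMPLIES 1) IMPLIES (NOT 1 OR 1)) -> 1
  row 28 [11100]: (((NOT 1 AND 1) IMPLIES 1) IMPLIES (NOT 0 OR 0)) -> 1
  row 29 [11101]: (((NOT 1 AND 1) IMPLIES 1) IMPLIES (NOT 0 OR 0)) -> 1
  row 30 [11110]: (((NOT 1 AND 1) IMPLIES 1) IMPLIES (NOT 1 OR 1)) -> 1
  row 31 [11111]: (((NOT 1 AND 1) IMPLIES 1) IMPLIES (NOT 1 OR 1)) -> 1
Full result column, 8 rows per line (x1,x2 fixed per line; x3,x4,x5 runs 000..111 left to right):
  rows 0-7 [x1,x2=00]: 11111111  (ones: 8)
  rows 8-15 [x1,x2=01]: 11111111  (ones: 8)
  rows 16-23 [x1,x2=10]: 11111111  (ones: 8)
  rows 24-31 [x1,x2=11]: 11111111  (ones: 8)
Count of 1-rows = 8+8+8+8 = 32

32


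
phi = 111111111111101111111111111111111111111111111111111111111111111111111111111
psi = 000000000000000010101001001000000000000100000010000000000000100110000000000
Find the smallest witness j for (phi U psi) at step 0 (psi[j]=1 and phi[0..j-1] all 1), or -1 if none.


(phi U psi) at 0: need smallest j with psi[j]=1 and phi[i]=1 for all i in [0,j).
Scan from step 0:
  step 0: phi=1, psi=0 -> continue
  step 1: phi=1, psi=0 -> continue
  step 2: phi=1, psi=0 -> continue
  step 3: phi=1, psi=0 -> continue
  step 13: phi=0 -> phi-prefix broken from here
  step 16: psi=1 but phi already failed -> not a witness
  step 18: psi=1 but phi already failed -> not a witness
  step 20: psi=1 but phi already failed -> not a witness
  step 23: psi=1 but phi already failed -> not a witness
  step 26: psi=1 but phi already failed -> not a witness
  step 39: psi=1 but phi already failed -> not a witness
  step 46: psi=1 but phi already failed -> not a witness
  step 60: psi=1 but phi already failed -> not a witness
  step 63: psi=1 but phi already failed -> not a witness
  step 64: psi=1 but phi already failed -> not a witness
  end of trace: no witness -> -1
Witness step = -1

-1


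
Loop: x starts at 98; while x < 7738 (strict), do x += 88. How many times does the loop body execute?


Step 1: x goes from 98 toward 7738 by 88; the body runs while x<7738, so iterations = ceil((bound-start)/step)
Step 2: Distance=7640
Step 3: ceil(7640/88)=87

87


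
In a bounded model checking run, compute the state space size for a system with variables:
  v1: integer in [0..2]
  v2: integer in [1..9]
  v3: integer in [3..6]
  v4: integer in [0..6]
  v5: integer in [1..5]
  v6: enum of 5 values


State space = product of domain sizes of all variables.
Domain sizes:
  v1 (integer in [0..2]): 3
  v2 (integer in [1..9]): 9
  v3 (integer in [3..6]): 4
  v4 (integer in [0..6]): 7
  v5 (integer in [1..5]): 5
  v6 (enum of 5 values): 5
Product = 3 * 9 * 4 * 7 * 5 * 5 = 18900

18900


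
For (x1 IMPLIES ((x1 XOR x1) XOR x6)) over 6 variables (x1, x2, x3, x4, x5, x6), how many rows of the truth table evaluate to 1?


Formula: (x1 IMPLIES ((x1 XOR x1) XOR x6)) over 6 vars (64 rows)
Evaluate each row (x1, x2, x3, x4, x5, x6 as bits, MSB first):
  row 0 [000000]: (0 IMPLIES ((0 XOR 0) XOR 0)) -> 1
  row 1 [000001]: (0 IMPLIES ((0 XOR 0) XOR 1)) -> 1
  row 2 [000010]: (0 IMPLIES ((0 XOR 0) XOR 0)) -> 1
  row 3 [000011]: (0 IMPLIES ((0 XOR 0) XOR 1)) -> 1
  row 4 [000100]: (0 IMPLIES ((0 XOR 0) XOR 0)) -> 1
  (every remaining row is evaluated the same way; all 64 results are listed next)
Full result column, 8 rows per line (x1,x2,x3 fixed per line; x4,x5,x6 runs 000..111 left to right):
  rows 0-7 [x1,x2,x3=000]: 11111111  (ones: 8)
  rows 8-15 [x1,x2,x3=001]: 11111111  (ones: 8)
  rows 16-23 [x1,x2,x3=010]: 11111111  (ones: 8)
  rows 24-31 [x1,x2,x3=011]: 11111111  (ones: 8)
  rows 32-39 [x1,x2,x3=100]: 01010101  (ones: 4)
  rows 40-47 [x1,x2,x3=101]: 01010101  (ones: 4)
  rows 48-55 [x1,x2,x3=110]: 01010101  (ones: 4)
  rows 56-63 [x1,x2,x3=111]: 01010101  (ones: 4)
Count of 1-rows = 8+8+8+8+4+4+4+4 = 48

48


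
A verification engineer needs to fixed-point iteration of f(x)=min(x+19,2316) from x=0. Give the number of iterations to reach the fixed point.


Step 1: x=0, cap=2316, increment=19
Step 2: x grows by 19 each step until capped at 2316; fixed point is x=2316
Step 3: iterations = ceil(2316/19) = 122

122


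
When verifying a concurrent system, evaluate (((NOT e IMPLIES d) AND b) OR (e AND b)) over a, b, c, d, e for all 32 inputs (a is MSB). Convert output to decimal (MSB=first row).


Formula: (((NOT e IMPLIES d) AND b) OR (e AND b)) over a, b, c, d, e (32 rows)
Evaluate each row (bits = a,b,c,d,e, MSB first):
  row 0 [00000]: (((NOT 0 IMPLIES 0) AND 0) OR (0 AND 0)) -> 0
  row 1 [00001]: (((NOT 1 IMPLIES 0) AND 0) OR (1 AND 0)) -> 0
  row 2 [00010]: (((NOT 0 IMPLIES 1) AND 0) OR (0 AND 0)) -> 0
  row 3 [00011]: (((NOT 1 IMPLIES 1) AND 0) OR (1 AND 0)) -> 0
  row 4 [00100]: (((NOT 0 IMPLIES 0) AND 0) OR (0 AND 0)) -> 0
  row 5 [00101]: (((NOT 1 IMPLIES 0) AND 0) OR (1 AND 0)) -> 0
  row 6 [00110]: (((NOT 0 IMPLIES 1) AND 0) OR (0 AND 0)) -> 0
  row 7 [00111]: (((NOT 1 IMPLIES 1) AND 0) OR (1 AND 0)) -> 0
  row 8 [01000]: (((NOT 0 IMPLIES 0) AND 1) OR (0 AND 1)) -> 0
  row 9 [01001]: (((NOT 1 IMPLIES 0) AND 1) OR (1 AND 1)) -> 1
  row 10 [01010]: (((NOT 0 IMPLIES 1) AND 1) OR (0 AND 1)) -> 1
  row 11 [01011]: (((NOT 1 IMPLIES 1) AND 1) OR (1 AND 1)) -> 1
  row 12 [01100]: (((NOT 0 IMPLIES 0) AND 1) OR (0 AND 1)) -> 0
  row 13 [01101]: (((NOT 1 IMPLIES 0) AND 1) OR (1 AND 1)) -> 1
  row 14 [01110]: (((NOT 0 IMPLIES 1) AND 1) OR (0 AND 1)) -> 1
  row 15 [01111]: (((NOT 1 IMPLIES 1) AND 1) OR (1 AND 1)) -> 1
  row 16 [10000]: (((NOT 0 IMPLIES 0) AND 0) OR (0 AND 0)) -> 0
  row 17 [10001]: (((NOT 1 IMPLIES 0) AND 0) OR (1 AND 0)) -> 0
  row 18 [10010]: (((NOT 0 IMPLIES 1) AND 0) OR (0 AND 0)) -> 0
  row 19 [10011]: (((NOT 1 IMPLIES 1) AND 0) OR (1 AND 0)) -> 0
  row 20 [10100]: (((NOT 0 IMPLIES 0) AND 0) OR (0 AND 0)) -> 0
  row 21 [10101]: (((NOT 1 IMPLIES 0) AND 0) OR (1 AND 0)) -> 0
  row 22 [10110]: (((NOT 0 IMPLIES 1) AND 0) OR (0 AND 0)) -> 0
  row 23 [10111]: (((NOT 1 IMPLIES 1) AND 0) OR (1 AND 0)) -> 0
  row 24 [11000]: (((NOT 0 IMPLIES 0) AND 1) OR (0 AND 1)) -> 0
  row 25 [11001]: (((NOT 1 IMPLIES 0) AND 1) OR (1 AND 1)) -> 1
  row 26 [11010]: (((NOT 0 IMPLIES 1) AND 1) OR (0 AND 1)) -> 1
  row 27 [11011]: (((NOT 1 IMPLIES 1) AND 1) OR (1 AND 1)) -> 1
  row 28 [11100]: (((NOT 0 IMPLIES 0) AND 1) OR (0 AND 1)) -> 0
  row 29 [11101]: (((NOT 1 IMPLIES 0) AND 1) OR (1 AND 1)) -> 1
  row 30 [11110]: (((NOT 0 IMPLIES 1) AND 1) OR (0 AND 1)) -> 1
  row 31 [11111]: (((NOT 1 IMPLIES 1) AND 1) OR (1 AND 1)) -> 1
Full result column, 4 rows per line (a,b,c fixed per line; d,e runs 00..11 left to right):
  rows 0-3 [a,b,c=000]: 0000  = hex 0
  rows 4-7 [a,b,c=001]: 0000  = hex 0
  rows 8-11 [a,b,c=010]: 0111  = hex 7
  rows 12-15 [a,b,c=011]: 0111  = hex 7
  rows 16-19 [a,b,c=100]: 0000  = hex 0
  rows 20-23 [a,b,c=101]: 0000  = hex 0
  rows 24-27 [a,b,c=110]: 0111  = hex 7
  rows 28-31 [a,b,c=111]: 0111  = hex 7
Output column (row 0 .. row 31) = 00000000011101110000000001110111
Output column grouped in 4s = 0000 0000 0111 0111 0000 0000 0111 0111 = 0x00770077
Convert to decimal digit by digit (value = value*16 + digit):
  0 -> 0
  0*16 + 0 = 0
  0*16 + 7 = 7
  7*16 + 7 = 119
  119*16 + 0 = 1904
  1904*16 + 0 = 30464
  30464*16 + 7 = 487431
  487431*16 + 7 = 7798903
Decimal = 7798903

7798903


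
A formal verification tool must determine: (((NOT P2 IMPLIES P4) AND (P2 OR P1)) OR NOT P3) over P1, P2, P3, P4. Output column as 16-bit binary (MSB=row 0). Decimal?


Formula: (((NOT P2 IMPLIES P4) AND (P2 OR P1)) OR NOT P3) over P1, P2, P3, P4 (16 rows)
Evaluate each row (bits = P1,P2,P3,P4, MSB first):
  row 0 [0000]: (((NOT 0 IMPLIES 0) AND (0 OR 0)) OR NOT 0) -> 1
  row 1 [0001]: (((NOT 0 IMPLIES 1) AND (0 OR 0)) OR NOT 0) -> 1
  row 2 [0010]: (((NOT 0 IMPLIES 0) AND (0 OR 0)) OR NOT 1) -> 0
  row 3 [0011]: (((NOT 0 IMPLIES 1) AND (0 OR 0)) OR NOT 1) -> 0
  row 4 [0100]: (((NOT 1 IMPLIES 0) AND (1 OR 0)) OR NOT 0) -> 1
  row 5 [0101]: (((NOT 1 IMPLIES 1) AND (1 OR 0)) OR NOT 0) -> 1
  row 6 [0110]: (((NOT 1 IMPLIES 0) AND (1 OR 0)) OR NOT 1) -> 1
  row 7 [0111]: (((NOT 1 IMPLIES 1) AND (1 OR 0)) OR NOT 1) -> 1
  row 8 [1000]: (((NOT 0 IMPLIES 0) AND (0 OR 1)) OR NOT 0) -> 1
  row 9 [1001]: (((NOT 0 IMPLIES 1) AND (0 OR 1)) OR NOT 0) -> 1
  row 10 [1010]: (((NOT 0 IMPLIES 0) AND (0 OR 1)) OR NOT 1) -> 0
  row 11 [1011]: (((NOT 0 IMPLIES 1) AND (0 OR 1)) OR NOT 1) -> 1
  row 12 [1100]: (((NOT 1 IMPLIES 0) AND (1 OR 1)) OR NOT 0) -> 1
  row 13 [1101]: (((NOT 1 IMPLIES 1) AND (1 OR 1)) OR NOT 0) -> 1
  row 14 [1110]: (((NOT 1 IMPLIES 0) AND (1 OR 1)) OR NOT 1) -> 1
  row 15 [1111]: (((NOT 1 IMPLIES 1) AND (1 OR 1)) OR NOT 1) -> 1
Full result column, 4 rows per line (P1,P2 fixed per line; P3,P4 runs 00..11 left to right):
  rows 0-3 [P1,P2=00]: 1100  = hex C
  rows 4-7 [P1,P2=01]: 1111  = hex F
  rows 8-11 [P1,P2=10]: 1101  = hex D
  rows 12-15 [P1,P2=11]: 1111  = hex F
Output column (row 0 .. row 15) = 1100111111011111
Output column grouped in 4s = 1100 1111 1101 1111 = 0xCFDF
Convert to decimal digit by digit (value = value*16 + digit):
  C -> 12
  12*16 + 15 (F) = 207
  207*16 + 13 (D) = 3325
  3325*16 + 15 (F) = 53215
Decimal = 53215

53215


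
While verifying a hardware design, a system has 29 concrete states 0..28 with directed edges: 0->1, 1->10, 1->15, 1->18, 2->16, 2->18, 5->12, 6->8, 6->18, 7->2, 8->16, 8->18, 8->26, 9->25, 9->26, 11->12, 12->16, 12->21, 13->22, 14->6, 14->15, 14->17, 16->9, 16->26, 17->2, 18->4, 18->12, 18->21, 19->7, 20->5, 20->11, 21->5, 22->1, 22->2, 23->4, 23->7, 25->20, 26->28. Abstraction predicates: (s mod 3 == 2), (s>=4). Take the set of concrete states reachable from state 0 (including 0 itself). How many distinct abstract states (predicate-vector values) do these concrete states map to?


BFS from 0:
Concrete reachable: {0, 1, 4, 5, 9, 10, 11, 12, 15, 16, 18, 20, 21, 25, 26, 28}
Abstract via predicates (s mod 3 == 2), (s>=4):
  (0,0) <- {0, 1}
  (0,1) <- {4, 9, 10, 12, 15, 16, 18, 21, 25, 28}
  (1,1) <- {5, 11, 20, 26}
Distinct abstract states = 3

3


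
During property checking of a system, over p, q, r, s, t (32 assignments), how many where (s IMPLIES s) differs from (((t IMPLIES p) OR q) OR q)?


F1 = (s IMPLIES s)
F2 = (((t IMPLIES p) OR q) OR q)
Evaluate both on each of 32 rows (bits = p,q,r,s,t):
  row 0 [00000]: F1=1 F2=1 -> 0
  row 1 [00001]: F1=1 F2=0 (differ) -> 1
  row 2 [00010]: F1=1 F2=1 -> 0
  row 3 [00011]: F1=1 F2=0 (differ) -> 1
  row 4 [00100]: F1=1 F2=1 -> 0
  row 5 [00101]: F1=1 F2=0 (differ) -> 1
  row 6 [00110]: F1=1 F2=1 -> 0
  row 7 [00111]: F1=1 F2=0 (differ) -> 1
  row 8 [01000]: F1=1 F2=1 -> 0
  row 9 [01001]: F1=1 F2=1 -> 0
  row 10 [01010]: F1=1 F2=1 -> 0
  row 11 [01011]: F1=1 F2=1 -> 0
  row 12 [01100]: F1=1 F2=1 -> 0
  row 13 [01101]: F1=1 F2=1 -> 0
  row 14 [01110]: F1=1 F2=1 -> 0
  row 15 [01111]: F1=1 F2=1 -> 0
  row 16 [10000]: F1=1 F2=1 -> 0
  row 17 [10001]: F1=1 F2=1 -> 0
  row 18 [10010]: F1=1 F2=1 -> 0
  row 19 [10011]: F1=1 F2=1 -> 0
  row 20 [10100]: F1=1 F2=1 -> 0
  row 21 [10101]: F1=1 F2=1 -> 0
  row 22 [10110]: F1=1 F2=1 -> 0
  row 23 [10111]: F1=1 F2=1 -> 0
  row 24 [11000]: F1=1 F2=1 -> 0
  row 25 [11001]: F1=1 F2=1 -> 0
  row 26 [11010]: F1=1 F2=1 -> 0
  row 27 [11011]: F1=1 F2=1 -> 0
  row 28 [11100]: F1=1 F2=1 -> 0
  row 29 [11101]: F1=1 F2=1 -> 0
  row 30 [11110]: F1=1 F2=1 -> 0
  row 31 [11111]: F1=1 F2=1 -> 0
Full result column, 8 rows per line (p,q fixed per line; r,s,t runs 000..111 left to right):
  rows 0-7 [p,q=00]: 01010101  (ones: 4)
  rows 8-15 [p,q=01]: 00000000  (ones: 0)
  rows 16-23 [p,q=10]: 00000000  (ones: 0)
  rows 24-31 [p,q=11]: 00000000  (ones: 0)
Disagreements = 4+0+0+0 = 4

4


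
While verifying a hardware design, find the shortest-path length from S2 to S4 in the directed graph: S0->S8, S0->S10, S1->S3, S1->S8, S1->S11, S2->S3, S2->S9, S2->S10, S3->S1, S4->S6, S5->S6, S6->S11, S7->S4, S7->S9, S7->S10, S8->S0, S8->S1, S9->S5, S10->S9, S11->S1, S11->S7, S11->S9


BFS layer-by-layer from S2:
  dist 0: {S2}
  dist 1: {S3, S9, S10}
  dist 2: {S1, S5}
  dist 3: {S6, S8, S11}
  dist 4: {S0, S7}
  dist 5: {S4}
  -> S4 reached at distance 5
Shortest path length = 5

5


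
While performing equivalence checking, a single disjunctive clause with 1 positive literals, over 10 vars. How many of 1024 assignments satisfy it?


Step 1: Total=2^10=1024
Step 2: Unsat when all 1 false: 2^9=512
Step 3: Sat=1024-512=512

512


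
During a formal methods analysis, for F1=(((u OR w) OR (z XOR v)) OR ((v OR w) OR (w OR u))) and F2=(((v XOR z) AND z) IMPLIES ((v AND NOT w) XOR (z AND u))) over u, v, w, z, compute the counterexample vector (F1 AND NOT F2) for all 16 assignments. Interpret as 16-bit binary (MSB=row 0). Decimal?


F1 = (((u OR w) OR (z XOR v)) OR ((v OR w) OR (w OR u)))
F2 = (((v XOR z) AND z) IMPLIES ((v AND NOT w) XOR (z AND u)))
Counterexample to F1=>F2 is where F1=1 and F2=0.
Evaluate each row (bits = u,v,w,z, MSB first):
  row 0 [0000]: F1=0 F2=1 -> F1&~F2 -> 0
  row 1 [0001]: F1=1 F2=0 -> F1&~F2 -> 1
  row 2 [0010]: F1=1 F2=1 -> F1&~F2 -> 0
  row 3 [0011]: F1=1 F2=0 -> F1&~F2 -> 1
  row 4 [0100]: F1=1 F2=1 -> F1&~F2 -> 0
  row 5 [0101]: F1=1 F2=1 -> F1&~F2 -> 0
  row 6 [0110]: F1=1 F2=1 -> F1&~F2 -> 0
  row 7 [0111]: F1=1 F2=1 -> F1&~F2 -> 0
  row 8 [1000]: F1=1 F2=1 -> F1&~F2 -> 0
  row 9 [1001]: F1=1 F2=1 -> F1&~F2 -> 0
  row 10 [1010]: F1=1 F2=1 -> F1&~F2 -> 0
  row 11 [1011]: F1=1 F2=1 -> F1&~F2 -> 0
  row 12 [1100]: F1=1 F2=1 -> F1&~F2 -> 0
  row 13 [1101]: F1=1 F2=1 -> F1&~F2 -> 0
  row 14 [1110]: F1=1 F2=1 -> F1&~F2 -> 0
  row 15 [1111]: F1=1 F2=1 -> F1&~F2 -> 0
Full result column, 4 rows per line (u,v fixed per line; w,z runs 00..11 left to right):
  rows 0-3 [u,v=00]: 0101  = hex 5
  rows 4-7 [u,v=01]: 0000  = hex 0
  rows 8-11 [u,v=10]: 0000  = hex 0
  rows 12-15 [u,v=11]: 0000  = hex 0
Counterexample vector (row 0 .. row 15) = 0101000000000000
Output column grouped in 4s = 0101 0000 0000 0000 = 0x5000
Convert to decimal digit by digit (value = value*16 + digit):
  5 -> 5
  5*16 + 0 = 80
  80*16 + 0 = 1280
  1280*16 + 0 = 20480
Decimal = 20480

20480


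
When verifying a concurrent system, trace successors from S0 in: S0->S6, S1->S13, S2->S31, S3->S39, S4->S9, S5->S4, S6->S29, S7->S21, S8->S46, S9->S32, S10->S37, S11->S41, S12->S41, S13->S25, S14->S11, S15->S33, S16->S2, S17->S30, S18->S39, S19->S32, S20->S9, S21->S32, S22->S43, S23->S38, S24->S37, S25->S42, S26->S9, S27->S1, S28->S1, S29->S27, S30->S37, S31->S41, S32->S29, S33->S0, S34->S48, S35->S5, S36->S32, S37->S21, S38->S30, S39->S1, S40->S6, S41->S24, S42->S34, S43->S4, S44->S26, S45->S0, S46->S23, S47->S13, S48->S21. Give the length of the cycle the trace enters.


Trace from S0 until a state repeats:
  S0 -> S6 -> S29 -> S27 -> S1 -> S13 -> S25 -> S42 -> S34 -> S48 -> S21 -> S32 -> S29
S29 first seen at step 2, revisited at step 12.
Cycle length = 12 - 2 = 10

10


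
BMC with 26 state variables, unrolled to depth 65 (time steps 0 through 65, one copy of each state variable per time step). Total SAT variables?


BMC unrolls to depth k, creating one copy of each state var for steps 0..k.
Step count = 65 + 1 = 66 (steps 0 through 65)
Vars per step = 26
Total = 26 * 66 = 1716

1716


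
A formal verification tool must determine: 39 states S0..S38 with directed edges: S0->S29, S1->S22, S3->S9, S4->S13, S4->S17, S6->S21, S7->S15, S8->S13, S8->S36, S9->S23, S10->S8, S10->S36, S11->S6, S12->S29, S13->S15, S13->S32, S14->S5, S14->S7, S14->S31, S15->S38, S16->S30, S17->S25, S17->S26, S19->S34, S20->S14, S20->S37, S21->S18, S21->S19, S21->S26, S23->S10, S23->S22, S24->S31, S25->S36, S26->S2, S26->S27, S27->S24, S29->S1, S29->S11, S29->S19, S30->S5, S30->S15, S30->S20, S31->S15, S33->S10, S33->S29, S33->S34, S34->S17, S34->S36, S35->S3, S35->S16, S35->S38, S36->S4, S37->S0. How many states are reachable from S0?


BFS from S0:
  layer 0: {S0}
  layer 1: {S29}
  layer 2: {S1, S11, S19}
  layer 3: {S6, S22, S34}
  layer 4: {S17, S21, S36}
  layer 5: {S4, S18, S25, S26}
  layer 6: {S2, S13, S27}
  layer 7: {S15, S24, S32}
  layer 8: {S31, S38}
Reachable set: {S0, S1, S2, S4, S6, S11, S13, S15, S17, S18, S19, S21, S22, S24, S25, S26, S27, S29, S31, S32, S34, S36, S38}
Count = 23

23


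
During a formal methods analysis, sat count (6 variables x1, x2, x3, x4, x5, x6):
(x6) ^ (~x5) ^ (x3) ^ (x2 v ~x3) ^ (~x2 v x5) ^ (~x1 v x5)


CNF with 6 clauses over 6 vars (64 assignments).
An assignment satisfies CNF iff every clause has >=1 true literal.
Check each row (bits = x1,x2,x3,x4,x5,x6; clause T/F shown):
  row 0 [000000]: clauses=FTFTTT -> 0
  row 1 [000001]: clauses=TTFTTT -> 0
  row 2 [000010]: clauses=FFFTTT -> 0
  row 3 [000011]: clauses=TFFTTT -> 0
  row 4 [000100]: clauses=FTFTTT -> 0
  (every remaining row is evaluated the same way; all 64 results are listed next)
Full result column, 8 rows per line (x1,x2,x3 fixed per line; x4,x5,x6 runs 000..111 left to right):
  rows 0-7 [x1,x2,x3=000]: 00000000  (ones: 0)
  rows 8-15 [x1,x2,x3=001]: 00000000  (ones: 0)
  rows 16-23 [x1,x2,x3=010]: 00000000  (ones: 0)
  rows 24-31 [x1,x2,x3=011]: 00000000  (ones: 0)
  rows 32-39 [x1,x2,x3=100]: 00000000  (ones: 0)
  rows 40-47 [x1,x2,x3=101]: 00000000  (ones: 0)
  rows 48-55 [x1,x2,x3=110]: 00000000  (ones: 0)
  rows 56-63 [x1,x2,x3=111]: 00000000  (ones: 0)
Satisfying assignments = 0+0+0+0+0+0+0+0 = 0

0


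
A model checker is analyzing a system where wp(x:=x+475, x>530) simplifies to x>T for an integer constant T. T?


Formula: wp(x:=E, P) = P[E/x] (substitute E for x in postcondition)
Step 1: Postcondition: x>530
Step 2: Substitute x+475 for x: x+475>530
Step 3: Solve for x: x > 530-475 = 55

55


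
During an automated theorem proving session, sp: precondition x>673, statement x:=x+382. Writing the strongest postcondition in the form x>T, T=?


Formula: sp(P, x:=E) = exists old_x. (x = E[old_x/x]) AND P[old_x/x] (old_x is the value of x before the assignment; eliminate old_x by solving x = E[old_x/x] for old_x)
Step 1: Precondition P: x>673, i.e. old_x > 673
Step 2: Assignment gives x = old_x + 382, so old_x = x - 382
Step 3: Substitute into P: x - 382 > 673
Step 4: Simplify: x > 673+382 = 1055

1055


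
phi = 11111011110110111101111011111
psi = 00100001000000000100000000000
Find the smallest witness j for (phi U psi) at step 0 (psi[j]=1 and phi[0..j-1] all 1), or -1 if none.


(phi U psi) at 0: need smallest j with psi[j]=1 and phi[i]=1 for all i in [0,j).
Scan from step 0:
  step 0: phi=1, psi=0 -> continue
  step 1: phi=1, psi=0 -> continue
  step 2: psi=1 and phi held for [0,2) -> witness found
Witness step = 2

2


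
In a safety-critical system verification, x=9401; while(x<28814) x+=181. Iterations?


Step 1: x goes from 9401 toward 28814 by 181; the body runs while x<28814, so iterations = ceil((bound-start)/step)
Step 2: Distance=19413
Step 3: ceil(19413/181)=108

108


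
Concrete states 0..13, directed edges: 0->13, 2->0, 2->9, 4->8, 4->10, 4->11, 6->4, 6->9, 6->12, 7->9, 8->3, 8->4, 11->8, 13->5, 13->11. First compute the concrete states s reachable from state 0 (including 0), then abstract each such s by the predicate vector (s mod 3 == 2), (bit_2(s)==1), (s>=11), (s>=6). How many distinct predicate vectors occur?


BFS from 0:
Concrete reachable: {0, 3, 4, 5, 8, 10, 11, 13}
Abstract via predicates (s mod 3 == 2), (bit_2(s)==1), (s>=11), (s>=6):
  (0,0,0,0) <- {0, 3}
  (0,0,0,1) <- {10}
  (0,1,0,0) <- {4}
  (0,1,1,1) <- {13}
  (1,0,0,1) <- {8}
  (1,0,1,1) <- {11}
  (1,1,0,0) <- {5}
Distinct abstract states = 7

7


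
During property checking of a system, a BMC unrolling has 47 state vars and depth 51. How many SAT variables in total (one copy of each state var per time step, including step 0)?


BMC unrolls to depth k, creating one copy of each state var for steps 0..k.
Step count = 51 + 1 = 52 (steps 0 through 51)
Vars per step = 47
Total = 47 * 52 = 2444

2444


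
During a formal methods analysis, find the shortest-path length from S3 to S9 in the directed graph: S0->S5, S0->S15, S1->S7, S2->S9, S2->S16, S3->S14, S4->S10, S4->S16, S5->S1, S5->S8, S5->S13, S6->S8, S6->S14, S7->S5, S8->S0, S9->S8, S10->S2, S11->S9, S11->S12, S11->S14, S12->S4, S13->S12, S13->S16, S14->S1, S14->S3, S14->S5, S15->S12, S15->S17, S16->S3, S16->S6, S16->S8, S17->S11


BFS layer-by-layer from S3:
  dist 0: {S3}
  dist 1: {S14}
  dist 2: {S1, S5}
  dist 3: {S7, S8, S13}
  dist 4: {S0, S12, S16}
  dist 5: {S4, S6, S15}
  dist 6: {S10, S17}
  dist 7: {S2, S11}
  dist 8: {S9}
  -> S9 reached at distance 8
Shortest path length = 8

8


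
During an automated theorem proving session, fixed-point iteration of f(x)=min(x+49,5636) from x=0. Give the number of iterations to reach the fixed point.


Step 1: x=0, cap=5636, increment=49
Step 2: x grows by 49 each step until capped at 5636; fixed point is x=5636
Step 3: iterations = ceil(5636/49) = 116

116


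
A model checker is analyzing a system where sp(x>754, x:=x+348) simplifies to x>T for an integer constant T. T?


Formula: sp(P, x:=E) = exists old_x. (x = E[old_x/x]) AND P[old_x/x] (old_x is the value of x before the assignment; eliminate old_x by solving x = E[old_x/x] for old_x)
Step 1: Precondition P: x>754, i.e. old_x > 754
Step 2: Assignment gives x = old_x + 348, so old_x = x - 348
Step 3: Substitute into P: x - 348 > 754
Step 4: Simplify: x > 754+348 = 1102

1102


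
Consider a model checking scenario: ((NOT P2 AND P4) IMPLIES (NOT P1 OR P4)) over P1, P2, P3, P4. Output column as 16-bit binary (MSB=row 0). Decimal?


Formula: ((NOT P2 AND P4) IMPLIES (NOT P1 OR P4)) over P1, P2, P3, P4 (16 rows)
Evaluate each row (bits = P1,P2,P3,P4, MSB first):
  row 0 [0000]: ((NOT 0 AND 0) IMPLIES (NOT 0 OR 0)) -> 1
  row 1 [0001]: ((NOT 0 AND 1) IMPLIES (NOT 0 OR 1)) -> 1
  row 2 [0010]: ((NOT 0 AND 0) IMPLIES (NOT 0 OR 0)) -> 1
  row 3 [0011]: ((NOT 0 AND 1) IMPLIES (NOT 0 OR 1)) -> 1
  row 4 [0100]: ((NOT 1 AND 0) IMPLIES (NOT 0 OR 0)) -> 1
  row 5 [0101]: ((NOT 1 AND 1) IMPLIES (NOT 0 OR 1)) -> 1
  row 6 [0110]: ((NOT 1 AND 0) IMPLIES (NOT 0 OR 0)) -> 1
  row 7 [0111]: ((NOT 1 AND 1) IMPLIES (NOT 0 OR 1)) -> 1
  row 8 [1000]: ((NOT 0 AND 0) IMPLIES (NOT 1 OR 0)) -> 1
  row 9 [1001]: ((NOT 0 AND 1) IMPLIES (NOT 1 OR 1)) -> 1
  row 10 [1010]: ((NOT 0 AND 0) IMPLIES (NOT 1 OR 0)) -> 1
  row 11 [1011]: ((NOT 0 AND 1) IMPLIES (NOT 1 OR 1)) -> 1
  row 12 [1100]: ((NOT 1 AND 0) IMPLIES (NOT 1 OR 0)) -> 1
  row 13 [1101]: ((NOT 1 AND 1) IMPLIES (NOT 1 OR 1)) -> 1
  row 14 [1110]: ((NOT 1 AND 0) IMPLIES (NOT 1 OR 0)) -> 1
  row 15 [1111]: ((NOT 1 AND 1) IMPLIES (NOT 1 OR 1)) -> 1
Full result column, 4 rows per line (P1,P2 fixed per line; P3,P4 runs 00..11 left to right):
  rows 0-3 [P1,P2=00]: 1111  = hex F
  rows 4-7 [P1,P2=01]: 1111  = hex F
  rows 8-11 [P1,P2=10]: 1111  = hex F
  rows 12-15 [P1,P2=11]: 1111  = hex F
Output column (row 0 .. row 15) = 1111111111111111
Output column grouped in 4s = 1111 1111 1111 1111 = 0xFFFF
Convert to decimal digit by digit (value = value*16 + digit):
  F -> 15
  15*16 + 15 (F) = 255
  255*16 + 15 (F) = 4095
  4095*16 + 15 (F) = 65535
Decimal = 65535

65535


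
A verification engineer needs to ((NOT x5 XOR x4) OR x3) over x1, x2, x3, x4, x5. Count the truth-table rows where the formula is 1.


Formula: ((NOT x5 XOR x4) OR x3) over 5 vars (32 rows)
Evaluate each row (x1, x2, x3, x4, x5 as bits, MSB first):
  row 0 [00000]: ((NOT 0 XOR 0) OR 0) -> 1
  row 1 [00001]: ((NOT 1 XOR 0) OR 0) -> 0
  row 2 [00010]: ((NOT 0 XOR 1) OR 0) -> 0
  row 3 [00011]: ((NOT 1 XOR 1) OR 0) -> 1
  row 4 [00100]: ((NOT 0 XOR 0) OR 1) -> 1
  row 5 [00101]: ((NOT 1 XOR 0) OR 1) -> 1
  row 6 [00110]: ((NOT 0 XOR 1) OR 1) -> 1
  row 7 [00111]: ((NOT 1 XOR 1) OR 1) -> 1
  row 8 [01000]: ((NOT 0 XOR 0) OR 0) -> 1
  row 9 [01001]: ((NOT 1 XOR 0) OR 0) -> 0
  row 10 [01010]: ((NOT 0 XOR 1) OR 0) -> 0
  row 11 [01011]: ((NOT 1 XOR 1) OR 0) -> 1
  row 12 [01100]: ((NOT 0 XOR 0) OR 1) -> 1
  row 13 [01101]: ((NOT 1 XOR 0) OR 1) -> 1
  row 14 [01110]: ((NOT 0 XOR 1) OR 1) -> 1
  row 15 [01111]: ((NOT 1 XOR 1) OR 1) -> 1
  row 16 [10000]: ((NOT 0 XOR 0) OR 0) -> 1
  row 17 [10001]: ((NOT 1 XOR 0) OR 0) -> 0
  row 18 [10010]: ((NOT 0 XOR 1) OR 0) -> 0
  row 19 [10011]: ((NOT 1 XOR 1) OR 0) -> 1
  row 20 [10100]: ((NOT 0 XOR 0) OR 1) -> 1
  row 21 [10101]: ((NOT 1 XOR 0) OR 1) -> 1
  row 22 [10110]: ((NOT 0 XOR 1) OR 1) -> 1
  row 23 [10111]: ((NOT 1 XOR 1) OR 1) -> 1
  row 24 [11000]: ((NOT 0 XOR 0) OR 0) -> 1
  row 25 [11001]: ((NOT 1 XOR 0) OR 0) -> 0
  row 26 [11010]: ((NOT 0 XOR 1) OR 0) -> 0
  row 27 [11011]: ((NOT 1 XOR 1) OR 0) -> 1
  row 28 [11100]: ((NOT 0 XOR 0) OR 1) -> 1
  row 29 [11101]: ((NOT 1 XOR 0) OR 1) -> 1
  row 30 [11110]: ((NOT 0 XOR 1) OR 1) -> 1
  row 31 [11111]: ((NOT 1 XOR 1) OR 1) -> 1
Full result column, 8 rows per line (x1,x2 fixed per line; x3,x4,x5 runs 000..111 left to right):
  rows 0-7 [x1,x2=00]: 10011111  (ones: 6)
  rows 8-15 [x1,x2=01]: 10011111  (ones: 6)
  rows 16-23 [x1,x2=10]: 10011111  (ones: 6)
  rows 24-31 [x1,x2=11]: 10011111  (ones: 6)
Count of 1-rows = 6+6+6+6 = 24

24


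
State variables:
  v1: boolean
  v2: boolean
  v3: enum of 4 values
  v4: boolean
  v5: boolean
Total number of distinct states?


State space = product of domain sizes of all variables.
Domain sizes:
  v1 (boolean): 2
  v2 (boolean): 2
  v3 (enum of 4 values): 4
  v4 (boolean): 2
  v5 (boolean): 2
Product = 2 * 2 * 4 * 2 * 2 = 64

64


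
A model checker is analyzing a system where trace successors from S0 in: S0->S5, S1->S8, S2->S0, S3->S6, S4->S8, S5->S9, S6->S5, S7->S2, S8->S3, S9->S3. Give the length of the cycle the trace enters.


Trace from S0 until a state repeats:
  S0 -> S5 -> S9 -> S3 -> S6 -> S5
S5 first seen at step 1, revisited at step 5.
Cycle length = 5 - 1 = 4

4


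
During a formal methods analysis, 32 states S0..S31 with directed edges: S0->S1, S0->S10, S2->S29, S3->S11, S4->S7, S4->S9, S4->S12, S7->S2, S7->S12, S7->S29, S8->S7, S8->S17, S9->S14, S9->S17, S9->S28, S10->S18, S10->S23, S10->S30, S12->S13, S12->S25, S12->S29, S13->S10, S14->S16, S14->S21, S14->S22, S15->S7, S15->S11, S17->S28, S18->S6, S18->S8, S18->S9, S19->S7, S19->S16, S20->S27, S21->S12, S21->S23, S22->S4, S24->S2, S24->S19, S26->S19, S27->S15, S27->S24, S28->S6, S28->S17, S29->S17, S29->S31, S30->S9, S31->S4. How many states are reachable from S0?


BFS from S0:
  layer 0: {S0}
  layer 1: {S1, S10}
  layer 2: {S18, S23, S30}
  layer 3: {S6, S8, S9}
  layer 4: {S7, S14, S17, S28}
  layer 5: {S2, S12, S16, S21, S22, S29}
  layer 6: {S4, S13, S25, S31}
Reachable set: {S0, S1, S2, S4, S6, S7, S8, S9, S10, S12, S13, S14, S16, S17, S18, S21, S22, S23, S25, S28, S29, S30, S31}
Count = 23

23


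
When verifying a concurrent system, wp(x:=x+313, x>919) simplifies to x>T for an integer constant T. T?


Formula: wp(x:=E, P) = P[E/x] (substitute E for x in postcondition)
Step 1: Postcondition: x>919
Step 2: Substitute x+313 for x: x+313>919
Step 3: Solve for x: x > 919-313 = 606

606


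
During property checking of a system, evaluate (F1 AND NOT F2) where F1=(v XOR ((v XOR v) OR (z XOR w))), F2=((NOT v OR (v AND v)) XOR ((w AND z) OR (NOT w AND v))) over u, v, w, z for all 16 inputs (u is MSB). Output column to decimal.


F1 = (v XOR ((v XOR v) OR (z XOR w)))
F2 = ((NOT v OR (v AND v)) XOR ((w AND z) OR (NOT w AND v)))
Counterexample to F1=>F2 is where F1=1 and F2=0.
Evaluate each row (bits = u,v,w,z, MSB first):
  row 0 [0000]: F1=0 F2=1 -> F1&~F2 -> 0
  row 1 [0001]: F1=1 F2=1 -> F1&~F2 -> 0
  row 2 [0010]: F1=1 F2=1 -> F1&~F2 -> 0
  row 3 [0011]: F1=0 F2=0 -> F1&~F2 -> 0
  row 4 [0100]: F1=1 F2=0 -> F1&~F2 -> 1
  row 5 [0101]: F1=0 F2=0 -> F1&~F2 -> 0
  row 6 [0110]: F1=0 F2=1 -> F1&~F2 -> 0
  row 7 [0111]: F1=1 F2=0 -> F1&~F2 -> 1
  row 8 [1000]: F1=0 F2=1 -> F1&~F2 -> 0
  row 9 [1001]: F1=1 F2=1 -> F1&~F2 -> 0
  row 10 [1010]: F1=1 F2=1 -> F1&~F2 -> 0
  row 11 [1011]: F1=0 F2=0 -> F1&~F2 -> 0
  row 12 [1100]: F1=1 F2=0 -> F1&~F2 -> 1
  row 13 [1101]: F1=0 F2=0 -> F1&~F2 -> 0
  row 14 [1110]: F1=0 F2=1 -> F1&~F2 -> 0
  row 15 [1111]: F1=1 F2=0 -> F1&~F2 -> 1
Full result column, 4 rows per line (u,v fixed per line; w,z runs 00..11 left to right):
  rows 0-3 [u,v=00]: 0000  = hex 0
  rows 4-7 [u,v=01]: 1001  = hex 9
  rows 8-11 [u,v=10]: 0000  = hex 0
  rows 12-15 [u,v=11]: 1001  = hex 9
Counterexample vector (row 0 .. row 15) = 0000100100001001
Output column grouped in 4s = 0000 1001 0000 1001 = 0x0909
Convert to decimal digit by digit (value = value*16 + digit):
  0 -> 0
  0*16 + 9 = 9
  9*16 + 0 = 144
  144*16 + 9 = 2313
Decimal = 2313

2313


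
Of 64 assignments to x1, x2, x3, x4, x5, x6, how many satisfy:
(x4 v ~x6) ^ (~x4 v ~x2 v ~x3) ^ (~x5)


CNF with 3 clauses over 6 vars (64 assignments).
An assignment satisfies CNF iff every clause has >=1 true literal.
Check each row (bits = x1,x2,x3,x4,x5,x6; clause T/F shown):
  row 0 [000000]: clauses=TTT -> 1
  row 1 [000001]: clauses=FTT -> 0
  row 2 [000010]: clauses=TTF -> 0
  row 3 [000011]: clauses=FTF -> 0
  row 4 [000100]: clauses=TTT -> 1
  (every remaining row is evaluated the same way; all 64 results are listed next)
Full result column, 8 rows per line (x1,x2,x3 fixed per line; x4,x5,x6 runs 000..111 left to right):
  rows 0-7 [x1,x2,x3=000]: 10001100  (ones: 3)
  rows 8-15 [x1,x2,x3=001]: 10001100  (ones: 3)
  rows 16-23 [x1,x2,x3=010]: 10001100  (ones: 3)
  rows 24-31 [x1,x2,x3=011]: 10000000  (ones: 1)
  rows 32-39 [x1,x2,x3=100]: 10001100  (ones: 3)
  rows 40-47 [x1,x2,x3=101]: 10001100  (ones: 3)
  rows 48-55 [x1,x2,x3=110]: 10001100  (ones: 3)
  rows 56-63 [x1,x2,x3=111]: 10000000  (ones: 1)
Satisfying assignments = 3+3+3+1+3+3+3+1 = 20

20


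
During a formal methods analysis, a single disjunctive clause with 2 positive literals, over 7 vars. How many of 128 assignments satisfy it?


Step 1: Total=2^7=128
Step 2: Unsat when all 2 false: 2^5=32
Step 3: Sat=128-32=96

96


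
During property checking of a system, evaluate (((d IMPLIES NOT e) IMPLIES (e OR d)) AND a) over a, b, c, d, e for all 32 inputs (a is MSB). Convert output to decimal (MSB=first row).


Formula: (((d IMPLIES NOT e) IMPLIES (e OR d)) AND a) over a, b, c, d, e (32 rows)
Evaluate each row (bits = a,b,c,d,e, MSB first):
  row 0 [00000]: (((0 IMPLIES NOT 0) IMPLIES (0 OR 0)) AND 0) -> 0
  row 1 [00001]: (((0 IMPLIES NOT 1) IMPLIES (1 OR 0)) AND 0) -> 0
  row 2 [00010]: (((1 IMPLIES NOT 0) IMPLIES (0 OR 1)) AND 0) -> 0
  row 3 [00011]: (((1 IMPLIES NOT 1) IMPLIES (1 OR 1)) AND 0) -> 0
  row 4 [00100]: (((0 IMPLIES NOT 0) IMPLIES (0 OR 0)) AND 0) -> 0
  row 5 [00101]: (((0 IMPLIES NOT 1) IMPLIES (1 OR 0)) AND 0) -> 0
  row 6 [00110]: (((1 IMPLIES NOT 0) IMPLIES (0 OR 1)) AND 0) -> 0
  row 7 [00111]: (((1 IMPLIES NOT 1) IMPLIES (1 OR 1)) AND 0) -> 0
  row 8 [01000]: (((0 IMPLIES NOT 0) IMPLIES (0 OR 0)) AND 0) -> 0
  row 9 [01001]: (((0 IMPLIES NOT 1) IMPLIES (1 OR 0)) AND 0) -> 0
  row 10 [01010]: (((1 IMPLIES NOT 0) IMPLIES (0 OR 1)) AND 0) -> 0
  row 11 [01011]: (((1 IMPLIES NOT 1) IMPLIES (1 OR 1)) AND 0) -> 0
  row 12 [01100]: (((0 IMPLIES NOT 0) IMPLIES (0 OR 0)) AND 0) -> 0
  row 13 [01101]: (((0 IMPLIES NOT 1) IMPLIES (1 OR 0)) AND 0) -> 0
  row 14 [01110]: (((1 IMPLIES NOT 0) IMPLIES (0 OR 1)) AND 0) -> 0
  row 15 [01111]: (((1 IMPLIES NOT 1) IMPLIES (1 OR 1)) AND 0) -> 0
  row 16 [10000]: (((0 IMPLIES NOT 0) IMPLIES (0 OR 0)) AND 1) -> 0
  row 17 [10001]: (((0 IMPLIES NOT 1) IMPLIES (1 OR 0)) AND 1) -> 1
  row 18 [10010]: (((1 IMPLIES NOT 0) IMPLIES (0 OR 1)) AND 1) -> 1
  row 19 [10011]: (((1 IMPLIES NOT 1) IMPLIES (1 OR 1)) AND 1) -> 1
  row 20 [10100]: (((0 IMPLIES NOT 0) IMPLIES (0 OR 0)) AND 1) -> 0
  row 21 [10101]: (((0 IMPLIES NOT 1) IMPLIES (1 OR 0)) AND 1) -> 1
  row 22 [10110]: (((1 IMPLIES NOT 0) IMPLIES (0 OR 1)) AND 1) -> 1
  row 23 [10111]: (((1 IMPLIES NOT 1) IMPLIES (1 OR 1)) AND 1) -> 1
  row 24 [11000]: (((0 IMPLIES NOT 0) IMPLIES (0 OR 0)) AND 1) -> 0
  row 25 [11001]: (((0 IMPLIES NOT 1) IMPLIES (1 OR 0)) AND 1) -> 1
  row 26 [11010]: (((1 IMPLIES NOT 0) IMPLIES (0 OR 1)) AND 1) -> 1
  row 27 [11011]: (((1 IMPLIES NOT 1) IMPLIES (1 OR 1)) AND 1) -> 1
  row 28 [11100]: (((0 IMPLIES NOT 0) IMPLIES (0 OR 0)) AND 1) -> 0
  row 29 [11101]: (((0 IMPLIES NOT 1) IMPLIES (1 OR 0)) AND 1) -> 1
  row 30 [11110]: (((1 IMPLIES NOT 0) IMPLIES (0 OR 1)) AND 1) -> 1
  row 31 [11111]: (((1 IMPLIES NOT 1) IMPLIES (1 OR 1)) AND 1) -> 1
Full result column, 4 rows per line (a,b,c fixed per line; d,e runs 00..11 left to right):
  rows 0-3 [a,b,c=000]: 0000  = hex 0
  rows 4-7 [a,b,c=001]: 0000  = hex 0
  rows 8-11 [a,b,c=010]: 0000  = hex 0
  rows 12-15 [a,b,c=011]: 0000  = hex 0
  rows 16-19 [a,b,c=100]: 0111  = hex 7
  rows 20-23 [a,b,c=101]: 0111  = hex 7
  rows 24-27 [a,b,c=110]: 0111  = hex 7
  rows 28-31 [a,b,c=111]: 0111  = hex 7
Output column (row 0 .. row 31) = 00000000000000000111011101110111
Output column grouped in 4s = 0000 0000 0000 0000 0111 0111 0111 0111 = 0x00007777
Convert to decimal digit by digit (value = value*16 + digit):
  0 -> 0
  0*16 + 0 = 0
  0*16 + 0 = 0
  0*16 + 0 = 0
  0*16 + 7 = 7
  7*16 + 7 = 119
  119*16 + 7 = 1911
  1911*16 + 7 = 30583
Decimal = 30583

30583


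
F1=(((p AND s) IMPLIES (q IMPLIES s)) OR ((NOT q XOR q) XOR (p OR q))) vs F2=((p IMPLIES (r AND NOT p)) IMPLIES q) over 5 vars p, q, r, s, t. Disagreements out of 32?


F1 = (((p AND s) IMPLIES (q IMPLIES s)) OR ((NOT q XOR q) XOR (p OR q)))
F2 = ((p IMPLIES (r AND NOT p)) IMPLIES q)
Evaluate both on each of 32 rows (bits = p,q,r,s,t):
  row 0 [00000]: F1=1 F2=0 (differ) -> 1
  row 1 [00001]: F1=1 F2=0 (differ) -> 1
  row 2 [00010]: F1=1 F2=0 (differ) -> 1
  row 3 [00011]: F1=1 F2=0 (differ) -> 1
  row 4 [00100]: F1=1 F2=0 (differ) -> 1
  row 5 [00101]: F1=1 F2=0 (differ) -> 1
  row 6 [00110]: F1=1 F2=0 (differ) -> 1
  row 7 [00111]: F1=1 F2=0 (differ) -> 1
  row 8 [01000]: F1=1 F2=1 -> 0
  row 9 [01001]: F1=1 F2=1 -> 0
  row 10 [01010]: F1=1 F2=1 -> 0
  row 11 [01011]: F1=1 F2=1 -> 0
  row 12 [01100]: F1=1 F2=1 -> 0
  row 13 [01101]: F1=1 F2=1 -> 0
  row 14 [01110]: F1=1 F2=1 -> 0
  row 15 [01111]: F1=1 F2=1 -> 0
  row 16 [10000]: F1=1 F2=1 -> 0
  row 17 [10001]: F1=1 F2=1 -> 0
  row 18 [10010]: F1=1 F2=1 -> 0
  row 19 [10011]: F1=1 F2=1 -> 0
  row 20 [10100]: F1=1 F2=1 -> 0
  row 21 [10101]: F1=1 F2=1 -> 0
  row 22 [10110]: F1=1 F2=1 -> 0
  row 23 [10111]: F1=1 F2=1 -> 0
  row 24 [11000]: F1=1 F2=1 -> 0
  row 25 [11001]: F1=1 F2=1 -> 0
  row 26 [11010]: F1=1 F2=1 -> 0
  row 27 [11011]: F1=1 F2=1 -> 0
  row 28 [11100]: F1=1 F2=1 -> 0
  row 29 [11101]: F1=1 F2=1 -> 0
  row 30 [11110]: F1=1 F2=1 -> 0
  row 31 [11111]: F1=1 F2=1 -> 0
Full result column, 8 rows per line (p,q fixed per line; r,s,t runs 000..111 left to right):
  rows 0-7 [p,q=00]: 11111111  (ones: 8)
  rows 8-15 [p,q=01]: 00000000  (ones: 0)
  rows 16-23 [p,q=10]: 00000000  (ones: 0)
  rows 24-31 [p,q=11]: 00000000  (ones: 0)
Disagreements = 8+0+0+0 = 8

8


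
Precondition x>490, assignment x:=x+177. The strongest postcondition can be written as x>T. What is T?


Formula: sp(P, x:=E) = exists old_x. (x = E[old_x/x]) AND P[old_x/x] (old_x is the value of x before the assignment; eliminate old_x by solving x = E[old_x/x] for old_x)
Step 1: Precondition P: x>490, i.e. old_x > 490
Step 2: Assignment gives x = old_x + 177, so old_x = x - 177
Step 3: Substitute into P: x - 177 > 490
Step 4: Simplify: x > 490+177 = 667

667


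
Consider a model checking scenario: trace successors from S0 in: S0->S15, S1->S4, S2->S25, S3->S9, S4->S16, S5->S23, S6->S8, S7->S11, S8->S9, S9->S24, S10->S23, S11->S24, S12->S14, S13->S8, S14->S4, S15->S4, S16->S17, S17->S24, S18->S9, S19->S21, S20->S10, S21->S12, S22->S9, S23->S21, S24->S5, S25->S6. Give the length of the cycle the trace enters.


Trace from S0 until a state repeats:
  S0 -> S15 -> S4 -> S16 -> S17 -> S24 -> S5 -> S23 -> S21 -> S12 -> S14 -> S4
S4 first seen at step 2, revisited at step 11.
Cycle length = 11 - 2 = 9

9


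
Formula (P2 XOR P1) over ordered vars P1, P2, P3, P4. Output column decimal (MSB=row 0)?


Formula: (P2 XOR P1) over P1, P2, P3, P4 (16 rows)
Evaluate each row (bits = P1,P2,P3,P4, MSB first):
  row 0 [0000]: (0 XOR 0) -> 0
  row 1 [0001]: (0 XOR 0) -> 0
  row 2 [0010]: (0 XOR 0) -> 0
  row 3 [0011]: (0 XOR 0) -> 0
  row 4 [0100]: (1 XOR 0) -> 1
  row 5 [0101]: (1 XOR 0) -> 1
  row 6 [0110]: (1 XOR 0) -> 1
  row 7 [0111]: (1 XOR 0) -> 1
  row 8 [1000]: (0 XOR 1) -> 1
  row 9 [1001]: (0 XOR 1) -> 1
  row 10 [1010]: (0 XOR 1) -> 1
  row 11 [1011]: (0 XOR 1) -> 1
  row 12 [1100]: (1 XOR 1) -> 0
  row 13 [1101]: (1 XOR 1) -> 0
  row 14 [1110]: (1 XOR 1) -> 0
  row 15 [1111]: (1 XOR 1) -> 0
Full result column, 4 rows per line (P1,P2 fixed per line; P3,P4 runs 00..11 left to right):
  rows 0-3 [P1,P2=00]: 0000  = hex 0
  rows 4-7 [P1,P2=01]: 1111  = hex F
  rows 8-11 [P1,P2=10]: 1111  = hex F
  rows 12-15 [P1,P2=11]: 0000  = hex 0
Output column (row 0 .. row 15) = 0000111111110000
Output column grouped in 4s = 0000 1111 1111 0000 = 0x0FF0
Convert to decimal digit by digit (value = value*16 + digit):
  0 -> 0
  0*16 + 15 (F) = 15
  15*16 + 15 (F) = 255
  255*16 + 0 = 4080
Decimal = 4080

4080
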